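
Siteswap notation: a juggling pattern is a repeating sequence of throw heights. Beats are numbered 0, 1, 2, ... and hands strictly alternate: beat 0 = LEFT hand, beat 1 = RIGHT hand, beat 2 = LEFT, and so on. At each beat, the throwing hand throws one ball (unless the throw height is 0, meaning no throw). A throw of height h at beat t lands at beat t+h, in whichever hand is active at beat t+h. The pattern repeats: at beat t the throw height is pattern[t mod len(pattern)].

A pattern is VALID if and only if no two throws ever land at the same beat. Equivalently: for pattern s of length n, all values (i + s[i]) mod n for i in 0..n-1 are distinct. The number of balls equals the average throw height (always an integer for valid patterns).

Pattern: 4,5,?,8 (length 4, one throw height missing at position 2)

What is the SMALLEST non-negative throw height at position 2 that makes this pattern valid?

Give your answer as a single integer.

i=0: (0 + 4) mod 4 = 0
i=1: (1 + 5) mod 4 = 2
i=2: s[i]=? (unknown)
i=3: (3 + 8) mod 4 = 3
Known residues: [0, 2, 3]; need a permutation of 0..3, so missing residue r = 1
Need (2 + s) mod 4 = 1; smallest s = (1 - 2) mod 4 = 3

Answer: 3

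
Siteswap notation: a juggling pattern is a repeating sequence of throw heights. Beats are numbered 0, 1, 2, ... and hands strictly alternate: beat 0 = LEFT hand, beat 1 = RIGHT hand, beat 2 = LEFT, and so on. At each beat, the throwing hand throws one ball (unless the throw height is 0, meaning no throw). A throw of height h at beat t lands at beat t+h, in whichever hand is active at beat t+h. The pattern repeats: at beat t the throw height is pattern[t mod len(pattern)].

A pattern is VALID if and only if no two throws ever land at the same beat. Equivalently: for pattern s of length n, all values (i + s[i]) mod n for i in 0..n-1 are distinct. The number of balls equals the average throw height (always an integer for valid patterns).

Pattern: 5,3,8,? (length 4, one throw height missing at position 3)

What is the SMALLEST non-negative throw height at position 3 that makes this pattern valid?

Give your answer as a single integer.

i=0: (0 + 5) mod 4 = 1
i=1: (1 + 3) mod 4 = 0
i=2: (2 + 8) mod 4 = 2
i=3: s[i]=? (unknown)
Known residues: [0, 1, 2]; need a permutation of 0..3, so missing residue r = 3
Need (3 + s) mod 4 = 3; smallest s = (3 - 3) mod 4 = 0

Answer: 0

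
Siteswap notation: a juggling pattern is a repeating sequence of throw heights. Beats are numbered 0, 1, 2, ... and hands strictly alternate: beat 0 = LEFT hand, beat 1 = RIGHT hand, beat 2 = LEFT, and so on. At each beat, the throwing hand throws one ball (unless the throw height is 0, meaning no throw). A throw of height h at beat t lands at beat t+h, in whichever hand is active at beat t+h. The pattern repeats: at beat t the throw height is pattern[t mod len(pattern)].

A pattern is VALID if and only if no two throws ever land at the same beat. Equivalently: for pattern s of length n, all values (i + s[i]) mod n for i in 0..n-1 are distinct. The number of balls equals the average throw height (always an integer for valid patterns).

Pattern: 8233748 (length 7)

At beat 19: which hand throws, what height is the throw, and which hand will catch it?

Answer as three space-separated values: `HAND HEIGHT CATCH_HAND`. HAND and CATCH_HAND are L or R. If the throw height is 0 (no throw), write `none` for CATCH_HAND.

Answer: R 4 R

Derivation:
Beat 19: 19 mod 2 = 1, so hand = R
Throw height = pattern[19 mod 7] = pattern[5] = 4
Lands at beat 19+4=23, 23 mod 2 = 1, so catch hand = R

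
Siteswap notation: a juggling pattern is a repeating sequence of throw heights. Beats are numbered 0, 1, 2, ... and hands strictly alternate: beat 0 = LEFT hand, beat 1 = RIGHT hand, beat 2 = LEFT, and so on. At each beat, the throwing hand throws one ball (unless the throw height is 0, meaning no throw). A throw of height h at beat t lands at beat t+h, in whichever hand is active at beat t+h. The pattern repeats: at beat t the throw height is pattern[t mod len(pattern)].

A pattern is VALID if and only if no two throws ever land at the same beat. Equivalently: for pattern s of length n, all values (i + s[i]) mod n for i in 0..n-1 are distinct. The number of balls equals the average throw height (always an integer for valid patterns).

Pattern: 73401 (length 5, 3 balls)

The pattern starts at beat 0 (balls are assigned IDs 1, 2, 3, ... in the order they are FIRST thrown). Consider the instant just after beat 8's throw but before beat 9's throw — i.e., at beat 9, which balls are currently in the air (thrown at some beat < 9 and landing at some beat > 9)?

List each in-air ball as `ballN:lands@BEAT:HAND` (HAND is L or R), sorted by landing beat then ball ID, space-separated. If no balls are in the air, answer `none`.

Answer: ball1:lands@11:R ball2:lands@12:L

Derivation:
Beat 0 (L): throw ball1 h=7 -> lands@7:R; in-air after throw: [b1@7:R]
Beat 1 (R): throw ball2 h=3 -> lands@4:L; in-air after throw: [b2@4:L b1@7:R]
Beat 2 (L): throw ball3 h=4 -> lands@6:L; in-air after throw: [b2@4:L b3@6:L b1@7:R]
Beat 4 (L): throw ball2 h=1 -> lands@5:R; in-air after throw: [b2@5:R b3@6:L b1@7:R]
Beat 5 (R): throw ball2 h=7 -> lands@12:L; in-air after throw: [b3@6:L b1@7:R b2@12:L]
Beat 6 (L): throw ball3 h=3 -> lands@9:R; in-air after throw: [b1@7:R b3@9:R b2@12:L]
Beat 7 (R): throw ball1 h=4 -> lands@11:R; in-air after throw: [b3@9:R b1@11:R b2@12:L]
Beat 9 (R): throw ball3 h=1 -> lands@10:L; in-air after throw: [b3@10:L b1@11:R b2@12:L]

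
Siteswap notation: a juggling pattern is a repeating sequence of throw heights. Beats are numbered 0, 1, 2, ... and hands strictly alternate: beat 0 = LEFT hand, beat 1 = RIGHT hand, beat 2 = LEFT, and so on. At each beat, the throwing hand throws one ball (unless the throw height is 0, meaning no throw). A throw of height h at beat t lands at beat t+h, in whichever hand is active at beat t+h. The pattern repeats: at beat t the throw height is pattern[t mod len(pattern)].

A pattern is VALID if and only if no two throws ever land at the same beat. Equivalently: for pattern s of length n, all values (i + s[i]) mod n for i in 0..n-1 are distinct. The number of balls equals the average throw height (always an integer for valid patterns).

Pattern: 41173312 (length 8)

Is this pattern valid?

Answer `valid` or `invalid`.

i=0: (i + s[i]) mod n = (0 + 4) mod 8 = 4
i=1: (i + s[i]) mod n = (1 + 1) mod 8 = 2
i=2: (i + s[i]) mod n = (2 + 1) mod 8 = 3
i=3: (i + s[i]) mod n = (3 + 7) mod 8 = 2
i=4: (i + s[i]) mod n = (4 + 3) mod 8 = 7
i=5: (i + s[i]) mod n = (5 + 3) mod 8 = 0
i=6: (i + s[i]) mod n = (6 + 1) mod 8 = 7
i=7: (i + s[i]) mod n = (7 + 2) mod 8 = 1
Residues: [4, 2, 3, 2, 7, 0, 7, 1], distinct: False

Answer: invalid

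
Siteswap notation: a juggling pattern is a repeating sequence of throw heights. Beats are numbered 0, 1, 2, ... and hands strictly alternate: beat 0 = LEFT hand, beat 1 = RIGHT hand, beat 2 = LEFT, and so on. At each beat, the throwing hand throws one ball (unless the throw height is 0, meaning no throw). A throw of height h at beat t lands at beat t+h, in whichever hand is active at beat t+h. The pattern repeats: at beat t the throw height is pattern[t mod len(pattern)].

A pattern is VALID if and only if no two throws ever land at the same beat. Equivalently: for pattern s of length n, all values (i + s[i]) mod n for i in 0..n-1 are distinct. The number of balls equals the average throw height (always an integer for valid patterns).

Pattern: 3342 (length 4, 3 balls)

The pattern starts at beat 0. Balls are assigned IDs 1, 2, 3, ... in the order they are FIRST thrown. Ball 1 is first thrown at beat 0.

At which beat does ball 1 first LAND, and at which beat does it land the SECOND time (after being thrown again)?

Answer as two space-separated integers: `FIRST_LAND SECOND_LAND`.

Beat 0 (L): throw ball1 h=3 -> lands@3:R; in-air after throw: [b1@3:R]
Beat 1 (R): throw ball2 h=3 -> lands@4:L; in-air after throw: [b1@3:R b2@4:L]
Beat 2 (L): throw ball3 h=4 -> lands@6:L; in-air after throw: [b1@3:R b2@4:L b3@6:L]
Beat 3 (R): throw ball1 h=2 -> lands@5:R; in-air after throw: [b2@4:L b1@5:R b3@6:L]
Beat 4 (L): throw ball2 h=3 -> lands@7:R; in-air after throw: [b1@5:R b3@6:L b2@7:R]
Beat 5 (R): throw ball1 h=3 -> lands@8:L; in-air after throw: [b3@6:L b2@7:R b1@8:L]
Ball 1: thrown@0 h=3 -> first land @3; rethrown@3 h=2 -> second land @5

Answer: 3 5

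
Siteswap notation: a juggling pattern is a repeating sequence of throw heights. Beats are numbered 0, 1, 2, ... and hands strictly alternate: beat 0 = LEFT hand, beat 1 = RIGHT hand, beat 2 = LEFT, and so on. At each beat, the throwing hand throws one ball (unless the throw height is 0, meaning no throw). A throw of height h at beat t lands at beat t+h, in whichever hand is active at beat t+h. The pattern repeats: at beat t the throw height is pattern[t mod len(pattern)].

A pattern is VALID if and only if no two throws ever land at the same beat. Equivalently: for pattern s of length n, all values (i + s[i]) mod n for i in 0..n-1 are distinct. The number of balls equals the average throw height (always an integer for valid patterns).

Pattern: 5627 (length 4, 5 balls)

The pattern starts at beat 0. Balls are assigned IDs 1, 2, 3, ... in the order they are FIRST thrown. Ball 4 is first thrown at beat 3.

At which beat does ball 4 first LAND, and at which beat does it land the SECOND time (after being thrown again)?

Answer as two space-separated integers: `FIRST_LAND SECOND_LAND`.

Answer: 10 12

Derivation:
Beat 0 (L): throw ball1 h=5 -> lands@5:R; in-air after throw: [b1@5:R]
Beat 1 (R): throw ball2 h=6 -> lands@7:R; in-air after throw: [b1@5:R b2@7:R]
Beat 2 (L): throw ball3 h=2 -> lands@4:L; in-air after throw: [b3@4:L b1@5:R b2@7:R]
Beat 3 (R): throw ball4 h=7 -> lands@10:L; in-air after throw: [b3@4:L b1@5:R b2@7:R b4@10:L]
Beat 4 (L): throw ball3 h=5 -> lands@9:R; in-air after throw: [b1@5:R b2@7:R b3@9:R b4@10:L]
Beat 5 (R): throw ball1 h=6 -> lands@11:R; in-air after throw: [b2@7:R b3@9:R b4@10:L b1@11:R]
Beat 6 (L): throw ball5 h=2 -> lands@8:L; in-air after throw: [b2@7:R b5@8:L b3@9:R b4@10:L b1@11:R]
Beat 7 (R): throw ball2 h=7 -> lands@14:L; in-air after throw: [b5@8:L b3@9:R b4@10:L b1@11:R b2@14:L]
Beat 8 (L): throw ball5 h=5 -> lands@13:R; in-air after throw: [b3@9:R b4@10:L b1@11:R b5@13:R b2@14:L]
Beat 9 (R): throw ball3 h=6 -> lands@15:R; in-air after throw: [b4@10:L b1@11:R b5@13:R b2@14:L b3@15:R]
Beat 10 (L): throw ball4 h=2 -> lands@12:L; in-air after throw: [b1@11:R b4@12:L b5@13:R b2@14:L b3@15:R]
Beat 11 (R): throw ball1 h=7 -> lands@18:L; in-air after throw: [b4@12:L b5@13:R b2@14:L b3@15:R b1@18:L]
Ball 4: thrown@3 h=7 -> first land @10; rethrown@10 h=2 -> second land @12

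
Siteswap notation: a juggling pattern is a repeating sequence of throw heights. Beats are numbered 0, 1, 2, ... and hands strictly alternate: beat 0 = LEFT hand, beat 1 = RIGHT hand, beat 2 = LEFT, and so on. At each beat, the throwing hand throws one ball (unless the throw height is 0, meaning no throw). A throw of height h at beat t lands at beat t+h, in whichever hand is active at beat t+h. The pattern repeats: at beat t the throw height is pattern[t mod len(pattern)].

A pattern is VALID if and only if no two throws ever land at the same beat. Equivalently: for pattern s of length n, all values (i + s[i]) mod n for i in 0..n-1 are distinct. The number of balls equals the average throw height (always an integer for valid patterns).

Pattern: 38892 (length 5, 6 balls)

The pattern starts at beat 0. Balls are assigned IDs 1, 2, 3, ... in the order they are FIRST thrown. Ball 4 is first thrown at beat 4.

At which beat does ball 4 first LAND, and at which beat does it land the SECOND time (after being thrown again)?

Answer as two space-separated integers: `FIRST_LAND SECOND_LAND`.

Beat 0 (L): throw ball1 h=3 -> lands@3:R; in-air after throw: [b1@3:R]
Beat 1 (R): throw ball2 h=8 -> lands@9:R; in-air after throw: [b1@3:R b2@9:R]
Beat 2 (L): throw ball3 h=8 -> lands@10:L; in-air after throw: [b1@3:R b2@9:R b3@10:L]
Beat 3 (R): throw ball1 h=9 -> lands@12:L; in-air after throw: [b2@9:R b3@10:L b1@12:L]
Beat 4 (L): throw ball4 h=2 -> lands@6:L; in-air after throw: [b4@6:L b2@9:R b3@10:L b1@12:L]
Beat 5 (R): throw ball5 h=3 -> lands@8:L; in-air after throw: [b4@6:L b5@8:L b2@9:R b3@10:L b1@12:L]
Beat 6 (L): throw ball4 h=8 -> lands@14:L; in-air after throw: [b5@8:L b2@9:R b3@10:L b1@12:L b4@14:L]
Beat 7 (R): throw ball6 h=8 -> lands@15:R; in-air after throw: [b5@8:L b2@9:R b3@10:L b1@12:L b4@14:L b6@15:R]
Beat 8 (L): throw ball5 h=9 -> lands@17:R; in-air after throw: [b2@9:R b3@10:L b1@12:L b4@14:L b6@15:R b5@17:R]
Beat 9 (R): throw ball2 h=2 -> lands@11:R; in-air after throw: [b3@10:L b2@11:R b1@12:L b4@14:L b6@15:R b5@17:R]
Beat 10 (L): throw ball3 h=3 -> lands@13:R; in-air after throw: [b2@11:R b1@12:L b3@13:R b4@14:L b6@15:R b5@17:R]
Beat 11 (R): throw ball2 h=8 -> lands@19:R; in-air after throw: [b1@12:L b3@13:R b4@14:L b6@15:R b5@17:R b2@19:R]
Ball 4: thrown@4 h=2 -> first land @6; rethrown@6 h=8 -> second land @14

Answer: 6 14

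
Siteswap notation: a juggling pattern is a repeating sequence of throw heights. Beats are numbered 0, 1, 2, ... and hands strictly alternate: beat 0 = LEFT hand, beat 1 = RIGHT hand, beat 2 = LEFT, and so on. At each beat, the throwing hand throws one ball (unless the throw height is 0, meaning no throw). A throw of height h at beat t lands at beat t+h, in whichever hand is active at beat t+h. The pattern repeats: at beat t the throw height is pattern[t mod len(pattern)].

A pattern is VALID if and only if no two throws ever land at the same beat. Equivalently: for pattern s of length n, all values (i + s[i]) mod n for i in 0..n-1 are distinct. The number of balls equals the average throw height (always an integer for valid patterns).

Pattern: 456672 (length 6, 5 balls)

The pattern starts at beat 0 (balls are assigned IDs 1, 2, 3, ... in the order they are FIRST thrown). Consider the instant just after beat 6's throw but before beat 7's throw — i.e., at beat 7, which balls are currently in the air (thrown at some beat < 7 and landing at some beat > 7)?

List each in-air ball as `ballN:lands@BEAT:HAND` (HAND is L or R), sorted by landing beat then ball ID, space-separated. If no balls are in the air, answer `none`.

Answer: ball3:lands@8:L ball4:lands@9:R ball2:lands@10:L ball1:lands@11:R

Derivation:
Beat 0 (L): throw ball1 h=4 -> lands@4:L; in-air after throw: [b1@4:L]
Beat 1 (R): throw ball2 h=5 -> lands@6:L; in-air after throw: [b1@4:L b2@6:L]
Beat 2 (L): throw ball3 h=6 -> lands@8:L; in-air after throw: [b1@4:L b2@6:L b3@8:L]
Beat 3 (R): throw ball4 h=6 -> lands@9:R; in-air after throw: [b1@4:L b2@6:L b3@8:L b4@9:R]
Beat 4 (L): throw ball1 h=7 -> lands@11:R; in-air after throw: [b2@6:L b3@8:L b4@9:R b1@11:R]
Beat 5 (R): throw ball5 h=2 -> lands@7:R; in-air after throw: [b2@6:L b5@7:R b3@8:L b4@9:R b1@11:R]
Beat 6 (L): throw ball2 h=4 -> lands@10:L; in-air after throw: [b5@7:R b3@8:L b4@9:R b2@10:L b1@11:R]
Beat 7 (R): throw ball5 h=5 -> lands@12:L; in-air after throw: [b3@8:L b4@9:R b2@10:L b1@11:R b5@12:L]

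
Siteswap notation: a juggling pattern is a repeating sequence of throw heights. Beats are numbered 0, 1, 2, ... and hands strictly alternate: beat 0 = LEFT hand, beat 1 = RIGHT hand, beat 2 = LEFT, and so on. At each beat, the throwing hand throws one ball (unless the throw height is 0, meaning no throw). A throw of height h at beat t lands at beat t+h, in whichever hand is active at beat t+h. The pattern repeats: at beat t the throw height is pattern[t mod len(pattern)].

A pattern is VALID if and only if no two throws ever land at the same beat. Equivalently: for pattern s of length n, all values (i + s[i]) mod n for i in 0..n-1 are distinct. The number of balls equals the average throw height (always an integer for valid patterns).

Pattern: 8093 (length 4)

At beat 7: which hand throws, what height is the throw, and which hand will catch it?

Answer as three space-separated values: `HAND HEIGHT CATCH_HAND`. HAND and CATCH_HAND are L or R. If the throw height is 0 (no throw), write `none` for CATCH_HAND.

Answer: R 3 L

Derivation:
Beat 7: 7 mod 2 = 1, so hand = R
Throw height = pattern[7 mod 4] = pattern[3] = 3
Lands at beat 7+3=10, 10 mod 2 = 0, so catch hand = L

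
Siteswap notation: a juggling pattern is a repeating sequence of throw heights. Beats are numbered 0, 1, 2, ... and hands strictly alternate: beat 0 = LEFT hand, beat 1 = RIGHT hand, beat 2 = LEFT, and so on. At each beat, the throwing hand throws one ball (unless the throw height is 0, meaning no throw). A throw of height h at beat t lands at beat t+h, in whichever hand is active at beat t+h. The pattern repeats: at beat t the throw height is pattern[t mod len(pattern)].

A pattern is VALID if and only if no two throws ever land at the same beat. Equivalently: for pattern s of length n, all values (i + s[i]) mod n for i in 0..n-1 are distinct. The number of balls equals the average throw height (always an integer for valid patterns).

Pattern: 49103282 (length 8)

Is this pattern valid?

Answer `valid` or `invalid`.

Answer: invalid

Derivation:
i=0: (i + s[i]) mod n = (0 + 4) mod 8 = 4
i=1: (i + s[i]) mod n = (1 + 9) mod 8 = 2
i=2: (i + s[i]) mod n = (2 + 1) mod 8 = 3
i=3: (i + s[i]) mod n = (3 + 0) mod 8 = 3
i=4: (i + s[i]) mod n = (4 + 3) mod 8 = 7
i=5: (i + s[i]) mod n = (5 + 2) mod 8 = 7
i=6: (i + s[i]) mod n = (6 + 8) mod 8 = 6
i=7: (i + s[i]) mod n = (7 + 2) mod 8 = 1
Residues: [4, 2, 3, 3, 7, 7, 6, 1], distinct: False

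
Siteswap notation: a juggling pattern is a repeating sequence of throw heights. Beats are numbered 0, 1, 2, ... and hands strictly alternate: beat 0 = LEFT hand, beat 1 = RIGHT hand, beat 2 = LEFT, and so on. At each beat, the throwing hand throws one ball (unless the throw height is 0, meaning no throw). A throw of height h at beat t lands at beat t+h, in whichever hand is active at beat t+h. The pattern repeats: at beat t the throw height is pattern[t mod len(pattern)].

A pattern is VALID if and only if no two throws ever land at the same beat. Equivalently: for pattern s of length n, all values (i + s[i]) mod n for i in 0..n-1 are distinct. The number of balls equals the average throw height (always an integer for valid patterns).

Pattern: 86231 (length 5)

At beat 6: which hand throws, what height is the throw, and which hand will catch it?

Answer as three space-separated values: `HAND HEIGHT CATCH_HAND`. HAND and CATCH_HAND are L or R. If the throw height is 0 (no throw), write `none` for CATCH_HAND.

Beat 6: 6 mod 2 = 0, so hand = L
Throw height = pattern[6 mod 5] = pattern[1] = 6
Lands at beat 6+6=12, 12 mod 2 = 0, so catch hand = L

Answer: L 6 L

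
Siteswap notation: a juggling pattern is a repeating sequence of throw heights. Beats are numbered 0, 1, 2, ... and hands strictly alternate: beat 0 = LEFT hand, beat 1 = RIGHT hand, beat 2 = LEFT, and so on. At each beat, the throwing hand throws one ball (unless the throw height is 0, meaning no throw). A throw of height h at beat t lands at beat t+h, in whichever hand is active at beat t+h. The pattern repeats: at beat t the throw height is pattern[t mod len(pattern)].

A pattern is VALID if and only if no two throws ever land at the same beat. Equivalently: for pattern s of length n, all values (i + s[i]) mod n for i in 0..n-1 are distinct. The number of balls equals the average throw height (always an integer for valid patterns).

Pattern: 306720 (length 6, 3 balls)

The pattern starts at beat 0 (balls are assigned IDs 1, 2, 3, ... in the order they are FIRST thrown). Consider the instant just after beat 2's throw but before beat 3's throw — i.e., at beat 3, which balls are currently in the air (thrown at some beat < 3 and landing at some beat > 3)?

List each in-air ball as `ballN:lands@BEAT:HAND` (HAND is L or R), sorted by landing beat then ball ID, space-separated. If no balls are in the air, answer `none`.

Beat 0 (L): throw ball1 h=3 -> lands@3:R; in-air after throw: [b1@3:R]
Beat 2 (L): throw ball2 h=6 -> lands@8:L; in-air after throw: [b1@3:R b2@8:L]
Beat 3 (R): throw ball1 h=7 -> lands@10:L; in-air after throw: [b2@8:L b1@10:L]

Answer: ball2:lands@8:L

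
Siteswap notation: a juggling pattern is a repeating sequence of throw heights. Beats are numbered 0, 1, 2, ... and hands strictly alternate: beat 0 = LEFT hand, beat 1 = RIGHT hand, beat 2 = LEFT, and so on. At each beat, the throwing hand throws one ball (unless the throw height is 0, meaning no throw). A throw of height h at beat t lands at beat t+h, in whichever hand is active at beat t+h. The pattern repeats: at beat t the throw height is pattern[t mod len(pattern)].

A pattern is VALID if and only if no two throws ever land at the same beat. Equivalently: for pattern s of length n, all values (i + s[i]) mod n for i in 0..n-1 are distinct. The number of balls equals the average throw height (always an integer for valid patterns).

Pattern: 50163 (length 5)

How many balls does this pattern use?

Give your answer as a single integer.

Pattern = [5, 0, 1, 6, 3], length n = 5
  position 0: throw height = 5, running sum = 5
  position 1: throw height = 0, running sum = 5
  position 2: throw height = 1, running sum = 6
  position 3: throw height = 6, running sum = 12
  position 4: throw height = 3, running sum = 15
Total sum = 15; balls = sum / n = 15 / 5 = 3

Answer: 3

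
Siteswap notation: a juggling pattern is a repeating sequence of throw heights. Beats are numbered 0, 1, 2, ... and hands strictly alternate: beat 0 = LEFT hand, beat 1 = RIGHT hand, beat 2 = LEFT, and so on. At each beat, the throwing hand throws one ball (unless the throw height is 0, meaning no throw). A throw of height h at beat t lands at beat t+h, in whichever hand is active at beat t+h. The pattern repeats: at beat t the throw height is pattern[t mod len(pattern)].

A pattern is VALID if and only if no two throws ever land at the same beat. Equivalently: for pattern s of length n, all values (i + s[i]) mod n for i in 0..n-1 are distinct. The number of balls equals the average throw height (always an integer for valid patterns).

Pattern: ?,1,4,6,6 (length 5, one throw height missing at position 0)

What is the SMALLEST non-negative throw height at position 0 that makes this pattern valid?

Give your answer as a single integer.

i=0: s[i]=? (unknown)
i=1: (1 + 1) mod 5 = 2
i=2: (2 + 4) mod 5 = 1
i=3: (3 + 6) mod 5 = 4
i=4: (4 + 6) mod 5 = 0
Known residues: [0, 1, 2, 4]; need a permutation of 0..4, so missing residue r = 3
Need (0 + s) mod 5 = 3; smallest s = (3 - 0) mod 5 = 3

Answer: 3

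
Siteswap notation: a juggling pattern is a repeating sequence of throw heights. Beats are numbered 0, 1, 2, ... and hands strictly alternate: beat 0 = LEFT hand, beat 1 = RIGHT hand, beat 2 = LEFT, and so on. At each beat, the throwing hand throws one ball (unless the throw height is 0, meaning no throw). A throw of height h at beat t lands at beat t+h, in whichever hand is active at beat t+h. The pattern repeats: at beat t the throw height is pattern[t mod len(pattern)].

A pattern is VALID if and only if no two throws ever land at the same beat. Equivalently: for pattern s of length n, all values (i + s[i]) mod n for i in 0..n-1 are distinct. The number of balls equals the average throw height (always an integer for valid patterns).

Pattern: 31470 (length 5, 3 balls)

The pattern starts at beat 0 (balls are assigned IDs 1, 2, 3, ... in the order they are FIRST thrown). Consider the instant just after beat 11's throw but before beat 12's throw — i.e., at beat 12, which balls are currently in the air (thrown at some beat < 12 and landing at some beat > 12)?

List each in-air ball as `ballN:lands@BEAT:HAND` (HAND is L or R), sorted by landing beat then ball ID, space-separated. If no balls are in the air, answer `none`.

Beat 0 (L): throw ball1 h=3 -> lands@3:R; in-air after throw: [b1@3:R]
Beat 1 (R): throw ball2 h=1 -> lands@2:L; in-air after throw: [b2@2:L b1@3:R]
Beat 2 (L): throw ball2 h=4 -> lands@6:L; in-air after throw: [b1@3:R b2@6:L]
Beat 3 (R): throw ball1 h=7 -> lands@10:L; in-air after throw: [b2@6:L b1@10:L]
Beat 5 (R): throw ball3 h=3 -> lands@8:L; in-air after throw: [b2@6:L b3@8:L b1@10:L]
Beat 6 (L): throw ball2 h=1 -> lands@7:R; in-air after throw: [b2@7:R b3@8:L b1@10:L]
Beat 7 (R): throw ball2 h=4 -> lands@11:R; in-air after throw: [b3@8:L b1@10:L b2@11:R]
Beat 8 (L): throw ball3 h=7 -> lands@15:R; in-air after throw: [b1@10:L b2@11:R b3@15:R]
Beat 10 (L): throw ball1 h=3 -> lands@13:R; in-air after throw: [b2@11:R b1@13:R b3@15:R]
Beat 11 (R): throw ball2 h=1 -> lands@12:L; in-air after throw: [b2@12:L b1@13:R b3@15:R]
Beat 12 (L): throw ball2 h=4 -> lands@16:L; in-air after throw: [b1@13:R b3@15:R b2@16:L]

Answer: ball1:lands@13:R ball3:lands@15:R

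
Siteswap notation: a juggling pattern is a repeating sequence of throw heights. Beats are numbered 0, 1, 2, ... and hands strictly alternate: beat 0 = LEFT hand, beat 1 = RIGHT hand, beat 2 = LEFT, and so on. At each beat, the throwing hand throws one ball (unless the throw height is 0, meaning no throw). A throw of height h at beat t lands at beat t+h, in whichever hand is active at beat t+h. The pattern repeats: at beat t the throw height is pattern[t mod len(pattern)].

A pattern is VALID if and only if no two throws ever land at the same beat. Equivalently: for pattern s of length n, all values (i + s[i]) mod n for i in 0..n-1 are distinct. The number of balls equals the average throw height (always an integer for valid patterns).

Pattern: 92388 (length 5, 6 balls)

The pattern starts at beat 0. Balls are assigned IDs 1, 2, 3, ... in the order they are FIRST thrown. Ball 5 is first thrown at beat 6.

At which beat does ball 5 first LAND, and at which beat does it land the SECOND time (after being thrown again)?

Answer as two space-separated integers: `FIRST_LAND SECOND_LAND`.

Beat 0 (L): throw ball1 h=9 -> lands@9:R; in-air after throw: [b1@9:R]
Beat 1 (R): throw ball2 h=2 -> lands@3:R; in-air after throw: [b2@3:R b1@9:R]
Beat 2 (L): throw ball3 h=3 -> lands@5:R; in-air after throw: [b2@3:R b3@5:R b1@9:R]
Beat 3 (R): throw ball2 h=8 -> lands@11:R; in-air after throw: [b3@5:R b1@9:R b2@11:R]
Beat 4 (L): throw ball4 h=8 -> lands@12:L; in-air after throw: [b3@5:R b1@9:R b2@11:R b4@12:L]
Beat 5 (R): throw ball3 h=9 -> lands@14:L; in-air after throw: [b1@9:R b2@11:R b4@12:L b3@14:L]
Beat 6 (L): throw ball5 h=2 -> lands@8:L; in-air after throw: [b5@8:L b1@9:R b2@11:R b4@12:L b3@14:L]
Beat 7 (R): throw ball6 h=3 -> lands@10:L; in-air after throw: [b5@8:L b1@9:R b6@10:L b2@11:R b4@12:L b3@14:L]
Beat 8 (L): throw ball5 h=8 -> lands@16:L; in-air after throw: [b1@9:R b6@10:L b2@11:R b4@12:L b3@14:L b5@16:L]
Beat 9 (R): throw ball1 h=8 -> lands@17:R; in-air after throw: [b6@10:L b2@11:R b4@12:L b3@14:L b5@16:L b1@17:R]
Beat 10 (L): throw ball6 h=9 -> lands@19:R; in-air after throw: [b2@11:R b4@12:L b3@14:L b5@16:L b1@17:R b6@19:R]
Beat 11 (R): throw ball2 h=2 -> lands@13:R; in-air after throw: [b4@12:L b2@13:R b3@14:L b5@16:L b1@17:R b6@19:R]
Beat 12 (L): throw ball4 h=3 -> lands@15:R; in-air after throw: [b2@13:R b3@14:L b4@15:R b5@16:L b1@17:R b6@19:R]
Beat 13 (R): throw ball2 h=8 -> lands@21:R; in-air after throw: [b3@14:L b4@15:R b5@16:L b1@17:R b6@19:R b2@21:R]
Beat 14 (L): throw ball3 h=8 -> lands@22:L; in-air after throw: [b4@15:R b5@16:L b1@17:R b6@19:R b2@21:R b3@22:L]
Beat 15 (R): throw ball4 h=9 -> lands@24:L; in-air after throw: [b5@16:L b1@17:R b6@19:R b2@21:R b3@22:L b4@24:L]
Beat 16 (L): throw ball5 h=2 -> lands@18:L; in-air after throw: [b1@17:R b5@18:L b6@19:R b2@21:R b3@22:L b4@24:L]
Ball 5: thrown@6 h=2 -> first land @8; rethrown@8 h=8 -> second land @16

Answer: 8 16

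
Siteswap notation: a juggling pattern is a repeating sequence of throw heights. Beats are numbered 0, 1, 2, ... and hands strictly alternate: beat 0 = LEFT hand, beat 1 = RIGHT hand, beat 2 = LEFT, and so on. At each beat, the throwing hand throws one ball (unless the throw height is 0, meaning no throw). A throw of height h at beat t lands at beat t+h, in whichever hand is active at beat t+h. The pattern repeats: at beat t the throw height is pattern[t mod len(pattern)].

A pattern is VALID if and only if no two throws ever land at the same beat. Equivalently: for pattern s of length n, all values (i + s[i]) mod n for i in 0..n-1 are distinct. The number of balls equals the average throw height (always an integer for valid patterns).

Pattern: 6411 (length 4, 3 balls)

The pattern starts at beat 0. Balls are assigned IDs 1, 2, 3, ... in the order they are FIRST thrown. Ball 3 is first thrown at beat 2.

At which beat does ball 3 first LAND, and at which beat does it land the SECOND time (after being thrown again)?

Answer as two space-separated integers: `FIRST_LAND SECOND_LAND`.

Beat 0 (L): throw ball1 h=6 -> lands@6:L; in-air after throw: [b1@6:L]
Beat 1 (R): throw ball2 h=4 -> lands@5:R; in-air after throw: [b2@5:R b1@6:L]
Beat 2 (L): throw ball3 h=1 -> lands@3:R; in-air after throw: [b3@3:R b2@5:R b1@6:L]
Beat 3 (R): throw ball3 h=1 -> lands@4:L; in-air after throw: [b3@4:L b2@5:R b1@6:L]
Beat 4 (L): throw ball3 h=6 -> lands@10:L; in-air after throw: [b2@5:R b1@6:L b3@10:L]
Ball 3: thrown@2 h=1 -> first land @3; rethrown@3 h=1 -> second land @4

Answer: 3 4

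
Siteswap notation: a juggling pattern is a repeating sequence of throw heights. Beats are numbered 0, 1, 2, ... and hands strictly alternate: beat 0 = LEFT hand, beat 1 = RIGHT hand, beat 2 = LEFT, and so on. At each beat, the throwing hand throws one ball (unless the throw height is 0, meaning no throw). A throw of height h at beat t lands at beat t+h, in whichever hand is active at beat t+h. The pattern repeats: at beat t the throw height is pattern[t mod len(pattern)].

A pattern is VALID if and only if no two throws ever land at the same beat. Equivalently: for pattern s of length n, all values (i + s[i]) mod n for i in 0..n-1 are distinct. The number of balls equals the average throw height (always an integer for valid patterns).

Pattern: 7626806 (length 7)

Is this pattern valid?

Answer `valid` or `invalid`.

Answer: invalid

Derivation:
i=0: (i + s[i]) mod n = (0 + 7) mod 7 = 0
i=1: (i + s[i]) mod n = (1 + 6) mod 7 = 0
i=2: (i + s[i]) mod n = (2 + 2) mod 7 = 4
i=3: (i + s[i]) mod n = (3 + 6) mod 7 = 2
i=4: (i + s[i]) mod n = (4 + 8) mod 7 = 5
i=5: (i + s[i]) mod n = (5 + 0) mod 7 = 5
i=6: (i + s[i]) mod n = (6 + 6) mod 7 = 5
Residues: [0, 0, 4, 2, 5, 5, 5], distinct: False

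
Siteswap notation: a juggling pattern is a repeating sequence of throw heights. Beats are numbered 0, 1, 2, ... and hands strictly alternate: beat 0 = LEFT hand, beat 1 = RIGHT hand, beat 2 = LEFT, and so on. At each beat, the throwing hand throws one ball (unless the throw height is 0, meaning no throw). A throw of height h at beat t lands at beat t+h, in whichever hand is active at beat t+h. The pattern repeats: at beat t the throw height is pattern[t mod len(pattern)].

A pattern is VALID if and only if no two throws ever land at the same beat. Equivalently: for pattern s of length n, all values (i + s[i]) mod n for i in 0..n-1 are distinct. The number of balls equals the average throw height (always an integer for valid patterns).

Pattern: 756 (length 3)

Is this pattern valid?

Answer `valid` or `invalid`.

Answer: valid

Derivation:
i=0: (i + s[i]) mod n = (0 + 7) mod 3 = 1
i=1: (i + s[i]) mod n = (1 + 5) mod 3 = 0
i=2: (i + s[i]) mod n = (2 + 6) mod 3 = 2
Residues: [1, 0, 2], distinct: True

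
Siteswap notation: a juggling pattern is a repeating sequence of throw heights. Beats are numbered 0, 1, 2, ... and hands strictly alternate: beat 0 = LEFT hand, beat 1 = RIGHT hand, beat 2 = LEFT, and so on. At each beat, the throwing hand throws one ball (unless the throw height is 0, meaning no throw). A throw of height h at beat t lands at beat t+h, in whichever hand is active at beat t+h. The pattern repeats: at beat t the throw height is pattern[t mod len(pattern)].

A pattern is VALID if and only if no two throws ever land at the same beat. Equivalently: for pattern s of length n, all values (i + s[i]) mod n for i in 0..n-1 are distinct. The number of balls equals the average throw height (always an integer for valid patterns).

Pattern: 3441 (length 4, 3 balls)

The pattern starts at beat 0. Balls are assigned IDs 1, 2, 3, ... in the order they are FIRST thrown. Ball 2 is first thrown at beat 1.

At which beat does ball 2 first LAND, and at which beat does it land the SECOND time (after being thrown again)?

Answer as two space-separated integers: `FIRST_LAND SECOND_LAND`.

Beat 0 (L): throw ball1 h=3 -> lands@3:R; in-air after throw: [b1@3:R]
Beat 1 (R): throw ball2 h=4 -> lands@5:R; in-air after throw: [b1@3:R b2@5:R]
Beat 2 (L): throw ball3 h=4 -> lands@6:L; in-air after throw: [b1@3:R b2@5:R b3@6:L]
Beat 3 (R): throw ball1 h=1 -> lands@4:L; in-air after throw: [b1@4:L b2@5:R b3@6:L]
Beat 4 (L): throw ball1 h=3 -> lands@7:R; in-air after throw: [b2@5:R b3@6:L b1@7:R]
Beat 5 (R): throw ball2 h=4 -> lands@9:R; in-air after throw: [b3@6:L b1@7:R b2@9:R]
Beat 6 (L): throw ball3 h=4 -> lands@10:L; in-air after throw: [b1@7:R b2@9:R b3@10:L]
Beat 7 (R): throw ball1 h=1 -> lands@8:L; in-air after throw: [b1@8:L b2@9:R b3@10:L]
Beat 8 (L): throw ball1 h=3 -> lands@11:R; in-air after throw: [b2@9:R b3@10:L b1@11:R]
Beat 9 (R): throw ball2 h=4 -> lands@13:R; in-air after throw: [b3@10:L b1@11:R b2@13:R]
Ball 2: thrown@1 h=4 -> first land @5; rethrown@5 h=4 -> second land @9

Answer: 5 9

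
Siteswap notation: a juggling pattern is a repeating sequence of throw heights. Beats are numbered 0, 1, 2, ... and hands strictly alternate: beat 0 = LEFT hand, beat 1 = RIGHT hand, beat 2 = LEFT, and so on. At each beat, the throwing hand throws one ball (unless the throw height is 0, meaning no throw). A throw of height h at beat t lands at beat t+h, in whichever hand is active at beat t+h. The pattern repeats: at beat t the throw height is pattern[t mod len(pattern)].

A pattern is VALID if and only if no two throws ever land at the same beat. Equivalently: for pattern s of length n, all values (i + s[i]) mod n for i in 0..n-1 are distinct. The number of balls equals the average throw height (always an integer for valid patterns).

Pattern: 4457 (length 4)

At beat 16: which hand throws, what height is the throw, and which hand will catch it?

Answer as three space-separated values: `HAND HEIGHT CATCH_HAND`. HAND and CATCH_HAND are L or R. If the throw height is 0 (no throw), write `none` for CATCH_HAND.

Answer: L 4 L

Derivation:
Beat 16: 16 mod 2 = 0, so hand = L
Throw height = pattern[16 mod 4] = pattern[0] = 4
Lands at beat 16+4=20, 20 mod 2 = 0, so catch hand = L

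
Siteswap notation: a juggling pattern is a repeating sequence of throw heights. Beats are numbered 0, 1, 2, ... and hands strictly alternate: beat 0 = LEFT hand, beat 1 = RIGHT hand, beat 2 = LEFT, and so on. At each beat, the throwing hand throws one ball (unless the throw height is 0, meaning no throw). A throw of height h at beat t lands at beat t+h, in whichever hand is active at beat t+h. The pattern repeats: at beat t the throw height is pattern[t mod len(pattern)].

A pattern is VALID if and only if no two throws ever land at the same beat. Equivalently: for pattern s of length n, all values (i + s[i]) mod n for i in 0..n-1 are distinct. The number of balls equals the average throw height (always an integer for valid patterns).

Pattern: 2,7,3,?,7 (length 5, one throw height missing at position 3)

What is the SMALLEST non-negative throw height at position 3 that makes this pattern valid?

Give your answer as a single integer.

Answer: 1

Derivation:
i=0: (0 + 2) mod 5 = 2
i=1: (1 + 7) mod 5 = 3
i=2: (2 + 3) mod 5 = 0
i=3: s[i]=? (unknown)
i=4: (4 + 7) mod 5 = 1
Known residues: [0, 1, 2, 3]; need a permutation of 0..4, so missing residue r = 4
Need (3 + s) mod 5 = 4; smallest s = (4 - 3) mod 5 = 1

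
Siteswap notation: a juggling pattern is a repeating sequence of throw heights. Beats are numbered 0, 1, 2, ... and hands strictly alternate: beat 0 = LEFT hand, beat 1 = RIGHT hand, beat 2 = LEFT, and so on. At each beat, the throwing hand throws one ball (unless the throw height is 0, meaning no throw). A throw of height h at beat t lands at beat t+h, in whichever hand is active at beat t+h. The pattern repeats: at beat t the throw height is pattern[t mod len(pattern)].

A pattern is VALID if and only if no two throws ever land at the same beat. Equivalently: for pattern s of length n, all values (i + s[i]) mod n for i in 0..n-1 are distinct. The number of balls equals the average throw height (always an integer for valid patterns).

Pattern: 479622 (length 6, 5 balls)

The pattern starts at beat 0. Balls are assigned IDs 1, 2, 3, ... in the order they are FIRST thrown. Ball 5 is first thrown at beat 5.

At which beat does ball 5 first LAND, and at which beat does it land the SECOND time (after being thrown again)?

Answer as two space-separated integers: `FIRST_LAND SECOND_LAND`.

Beat 0 (L): throw ball1 h=4 -> lands@4:L; in-air after throw: [b1@4:L]
Beat 1 (R): throw ball2 h=7 -> lands@8:L; in-air after throw: [b1@4:L b2@8:L]
Beat 2 (L): throw ball3 h=9 -> lands@11:R; in-air after throw: [b1@4:L b2@8:L b3@11:R]
Beat 3 (R): throw ball4 h=6 -> lands@9:R; in-air after throw: [b1@4:L b2@8:L b4@9:R b3@11:R]
Beat 4 (L): throw ball1 h=2 -> lands@6:L; in-air after throw: [b1@6:L b2@8:L b4@9:R b3@11:R]
Beat 5 (R): throw ball5 h=2 -> lands@7:R; in-air after throw: [b1@6:L b5@7:R b2@8:L b4@9:R b3@11:R]
Beat 6 (L): throw ball1 h=4 -> lands@10:L; in-air after throw: [b5@7:R b2@8:L b4@9:R b1@10:L b3@11:R]
Beat 7 (R): throw ball5 h=7 -> lands@14:L; in-air after throw: [b2@8:L b4@9:R b1@10:L b3@11:R b5@14:L]
Beat 8 (L): throw ball2 h=9 -> lands@17:R; in-air after throw: [b4@9:R b1@10:L b3@11:R b5@14:L b2@17:R]
Beat 9 (R): throw ball4 h=6 -> lands@15:R; in-air after throw: [b1@10:L b3@11:R b5@14:L b4@15:R b2@17:R]
Beat 10 (L): throw ball1 h=2 -> lands@12:L; in-air after throw: [b3@11:R b1@12:L b5@14:L b4@15:R b2@17:R]
Beat 11 (R): throw ball3 h=2 -> lands@13:R; in-air after throw: [b1@12:L b3@13:R b5@14:L b4@15:R b2@17:R]
Beat 12 (L): throw ball1 h=4 -> lands@16:L; in-air after throw: [b3@13:R b5@14:L b4@15:R b1@16:L b2@17:R]
Beat 13 (R): throw ball3 h=7 -> lands@20:L; in-air after throw: [b5@14:L b4@15:R b1@16:L b2@17:R b3@20:L]
Beat 14 (L): throw ball5 h=9 -> lands@23:R; in-air after throw: [b4@15:R b1@16:L b2@17:R b3@20:L b5@23:R]
Ball 5: thrown@5 h=2 -> first land @7; rethrown@7 h=7 -> second land @14

Answer: 7 14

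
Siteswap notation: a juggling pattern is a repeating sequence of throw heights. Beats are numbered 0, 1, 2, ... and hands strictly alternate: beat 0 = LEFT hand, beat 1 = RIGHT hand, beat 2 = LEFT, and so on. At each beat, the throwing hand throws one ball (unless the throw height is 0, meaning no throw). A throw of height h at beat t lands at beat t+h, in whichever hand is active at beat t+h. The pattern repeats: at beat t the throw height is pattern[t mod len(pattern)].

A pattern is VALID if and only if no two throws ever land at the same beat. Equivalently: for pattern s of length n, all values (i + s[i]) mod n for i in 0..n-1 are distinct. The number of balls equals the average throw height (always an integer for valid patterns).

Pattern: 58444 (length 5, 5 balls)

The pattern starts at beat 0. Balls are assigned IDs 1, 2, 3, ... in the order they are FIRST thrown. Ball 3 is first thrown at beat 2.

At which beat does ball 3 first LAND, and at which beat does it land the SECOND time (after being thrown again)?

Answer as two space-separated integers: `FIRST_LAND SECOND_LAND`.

Answer: 6 14

Derivation:
Beat 0 (L): throw ball1 h=5 -> lands@5:R; in-air after throw: [b1@5:R]
Beat 1 (R): throw ball2 h=8 -> lands@9:R; in-air after throw: [b1@5:R b2@9:R]
Beat 2 (L): throw ball3 h=4 -> lands@6:L; in-air after throw: [b1@5:R b3@6:L b2@9:R]
Beat 3 (R): throw ball4 h=4 -> lands@7:R; in-air after throw: [b1@5:R b3@6:L b4@7:R b2@9:R]
Beat 4 (L): throw ball5 h=4 -> lands@8:L; in-air after throw: [b1@5:R b3@6:L b4@7:R b5@8:L b2@9:R]
Beat 5 (R): throw ball1 h=5 -> lands@10:L; in-air after throw: [b3@6:L b4@7:R b5@8:L b2@9:R b1@10:L]
Beat 6 (L): throw ball3 h=8 -> lands@14:L; in-air after throw: [b4@7:R b5@8:L b2@9:R b1@10:L b3@14:L]
Beat 7 (R): throw ball4 h=4 -> lands@11:R; in-air after throw: [b5@8:L b2@9:R b1@10:L b4@11:R b3@14:L]
Beat 8 (L): throw ball5 h=4 -> lands@12:L; in-air after throw: [b2@9:R b1@10:L b4@11:R b5@12:L b3@14:L]
Beat 9 (R): throw ball2 h=4 -> lands@13:R; in-air after throw: [b1@10:L b4@11:R b5@12:L b2@13:R b3@14:L]
Beat 10 (L): throw ball1 h=5 -> lands@15:R; in-air after throw: [b4@11:R b5@12:L b2@13:R b3@14:L b1@15:R]
Beat 11 (R): throw ball4 h=8 -> lands@19:R; in-air after throw: [b5@12:L b2@13:R b3@14:L b1@15:R b4@19:R]
Beat 12 (L): throw ball5 h=4 -> lands@16:L; in-air after throw: [b2@13:R b3@14:L b1@15:R b5@16:L b4@19:R]
Beat 13 (R): throw ball2 h=4 -> lands@17:R; in-air after throw: [b3@14:L b1@15:R b5@16:L b2@17:R b4@19:R]
Beat 14 (L): throw ball3 h=4 -> lands@18:L; in-air after throw: [b1@15:R b5@16:L b2@17:R b3@18:L b4@19:R]
Ball 3: thrown@2 h=4 -> first land @6; rethrown@6 h=8 -> second land @14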